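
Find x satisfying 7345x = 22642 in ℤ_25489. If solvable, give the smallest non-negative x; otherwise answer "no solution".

First find gcd(7345, 25489):
25489 = 3·7345 + 3454
7345 = 2·3454 + 437
3454 = 7·437 + 395
437 = 1·395 + 42
395 = 9·42 + 17
42 = 2·17 + 8
17 = 2·8 + 1
8 = 8·1 + 0
gcd = 1, so a unique solution mod 25489 exists.
Back-substitute for the Bézout coefficients:
1 = 17 − 2·8
1 = −2·42 + 5·17
1 = 5·395 − 47·42
1 = −47·437 + 52·395
1 = 52·3454 − 411·437
1 = −411·7345 + 874·3454
1 = 874·25489 − 3033·7345
So 7345·(-3033) ≡ 1 (mod 25489), giving 7345⁻¹ ≡ 22456.
x ≡ 7345⁻¹·22642 ≡ 22456·22642 ≡ 19669 (mod 25489).

19669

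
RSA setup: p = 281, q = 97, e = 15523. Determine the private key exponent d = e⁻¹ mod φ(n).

25867

φ(n) = (p−1)(q−1) = 280·96 = 26880.
Need d with 15523·d ≡ 1 (mod 26880). Apply the extended Euclidean algorithm:
26880 = 1*15523 + 11357
15523 = 1*11357 + 4166
11357 = 2*4166 + 3025
4166 = 1*3025 + 1141
3025 = 2*1141 + 743
1141 = 1*743 + 398
743 = 1*398 + 345
398 = 1*345 + 53
345 = 6*53 + 27
53 = 1*27 + 26
27 = 1*26 + 1
26 = 26*1 + 0
Back-substitute:
1 = 27 − 26
1 = −53 + 2·27
1 = 2·345 − 13·53
1 = −13·398 + 15·345
1 = 15·743 − 28·398
1 = −28·1141 + 43·743
1 = 43·3025 − 114·1141
1 = −114·4166 + 157·3025
1 = 157·11357 − 428·4166
1 = −428·15523 + 585·11357
1 = 585·26880 − 1013·15523
So 15523·(-1013) ≡ 1 (mod 26880), hence d ≡ -1013 ≡ 25867 (mod 26880).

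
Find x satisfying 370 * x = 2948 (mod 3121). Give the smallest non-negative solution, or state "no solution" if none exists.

First find gcd(370, 3121):
3121 = 8×370 + 161
370 = 2×161 + 48
161 = 3×48 + 17
48 = 2×17 + 14
17 = 1×14 + 3
14 = 4×3 + 2
3 = 1×2 + 1
2 = 2×1 + 0
gcd = 1, so a unique solution mod 3121 exists.
Back-substitute for the Bézout coefficients:
1 = 3 − 2
1 = −14 + 5·3
1 = 5·17 − 6·14
1 = −6·48 + 17·17
1 = 17·161 − 57·48
1 = −57·370 + 131·161
1 = 131·3121 − 1105·370
So 370·(-1105) ≡ 1 (mod 3121), giving 370⁻¹ ≡ 2016.
x ≡ 370⁻¹·2948 ≡ 2016·2948 ≡ 784 (mod 3121).

784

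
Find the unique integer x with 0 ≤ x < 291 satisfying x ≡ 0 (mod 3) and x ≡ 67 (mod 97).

Write x = 0 + 3·k. Then 3·k ≡ 67 − 0 ≡ 67 (mod 97).
Need 3⁻¹ mod 97. Extended Euclid on (97, 3):
97 = 32·3 + 1
3 = 3·1 + 0
Back-substitute:
1 = 97 − 32·3
3⁻¹ ≡ 65 (mod 97), so k ≡ 65·67 ≡ 87 (mod 97).
x = 0 + 3·87 = 261.

261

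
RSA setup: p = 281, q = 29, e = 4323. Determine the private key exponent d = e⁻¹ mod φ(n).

107

φ(n) = (p−1)(q−1) = 280·28 = 7840.
Need d with 4323·d ≡ 1 (mod 7840). Apply the extended Euclidean algorithm:
7840 = 1×4323 + 3517
4323 = 1×3517 + 806
3517 = 4×806 + 293
806 = 2×293 + 220
293 = 1×220 + 73
220 = 3×73 + 1
73 = 73×1 + 0
Back-substitute:
1 = 220 − 3·73
1 = −3·293 + 4·220
1 = 4·806 − 11·293
1 = −11·3517 + 48·806
1 = 48·4323 − 59·3517
1 = −59·7840 + 107·4323
So 4323·107 ≡ 1 (mod 7840), hence d = 107.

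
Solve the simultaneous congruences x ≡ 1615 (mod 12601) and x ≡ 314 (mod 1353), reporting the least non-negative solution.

1450730

Write x = 1615 + 12601·k. Then 12601·k ≡ 314 − 1615 ≡ 52 (mod 1353).
Need 12601⁻¹ mod 1353. Extended Euclid on (1353, 424):
1353 = 3×424 + 81
424 = 5×81 + 19
81 = 4×19 + 5
19 = 3×5 + 4
5 = 1×4 + 1
4 = 4×1 + 0
Back-substitute:
1 = 5 − 4
1 = −19 + 4·5
1 = 4·81 − 17·19
1 = −17·424 + 89·81
1 = 89·1353 − 284·424
12601⁻¹ ≡ 1069 (mod 1353), so k ≡ 1069·52 ≡ 115 (mod 1353).
x = 1615 + 12601·115 = 1450730.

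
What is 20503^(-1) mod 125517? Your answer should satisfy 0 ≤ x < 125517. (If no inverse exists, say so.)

Compute gcd(20503, 125517):
125517 = 6·20503 + 2499
20503 = 8·2499 + 511
2499 = 4·511 + 455
511 = 1·455 + 56
455 = 8·56 + 7
56 = 8·7 + 0
gcd(20503, 125517) = 7 ≠ 1, so 20503 has no multiplicative inverse modulo 125517.

no inverse exists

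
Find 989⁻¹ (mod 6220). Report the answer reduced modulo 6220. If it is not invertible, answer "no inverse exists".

Apply the Euclidean algorithm to 6220 and 989:
6220 = 6·989 + 286
989 = 3·286 + 131
286 = 2·131 + 24
131 = 5·24 + 11
24 = 2·11 + 2
11 = 5·2 + 1
2 = 2·1 + 0
Since gcd(989, 6220) = 1, back-substitute to write 1 as a combination:
1 = 11 − 5·2
1 = −5·24 + 11·11
1 = 11·131 − 60·24
1 = −60·286 + 131·131
1 = 131·989 − 453·286
1 = −453·6220 + 2849·989
So 989·2849 ≡ 1 (mod 6220).

2849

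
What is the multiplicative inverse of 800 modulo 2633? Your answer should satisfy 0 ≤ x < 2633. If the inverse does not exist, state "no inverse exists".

gcd(2633, 800) by repeated division:
2633 = 3·800 + 233
800 = 3·233 + 101
233 = 2·101 + 31
101 = 3·31 + 8
31 = 3·8 + 7
8 = 1·7 + 1
7 = 7·1 + 0
gcd = 1, so the inverse exists. Back-substitute:
1 = 8 − 7
1 = −31 + 4·8
1 = 4·101 − 13·31
1 = −13·233 + 30·101
1 = 30·800 − 103·233
1 = −103·2633 + 339·800
So 800·339 ≡ 1 (mod 2633).

339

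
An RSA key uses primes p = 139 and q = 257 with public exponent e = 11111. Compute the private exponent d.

φ(n) = (p−1)(q−1) = 138·256 = 35328.
Need d with 11111·d ≡ 1 (mod 35328). Apply the extended Euclidean algorithm:
35328 = 3*11111 + 1995
11111 = 5*1995 + 1136
1995 = 1*1136 + 859
1136 = 1*859 + 277
859 = 3*277 + 28
277 = 9*28 + 25
28 = 1*25 + 3
25 = 8*3 + 1
3 = 3*1 + 0
Back-substitute:
1 = 25 − 8·3
1 = −8·28 + 9·25
1 = 9·277 − 89·28
1 = −89·859 + 276·277
1 = 276·1136 − 365·859
1 = −365·1995 + 641·1136
1 = 641·11111 − 3570·1995
1 = −3570·35328 + 11351·11111
So 11111·11351 ≡ 1 (mod 35328), hence d = 11351.

11351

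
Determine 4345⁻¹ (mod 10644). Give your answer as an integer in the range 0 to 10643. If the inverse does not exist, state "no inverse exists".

Extended Euclidean algorithm:
10644 = 2·4345 + 1954
4345 = 2·1954 + 437
1954 = 4·437 + 206
437 = 2·206 + 25
206 = 8·25 + 6
25 = 4·6 + 1
6 = 6·1 + 0
gcd = 1, so the inverse exists. Back-substitute:
1 = 25 − 4·6
1 = −4·206 + 33·25
1 = 33·437 − 70·206
1 = −70·1954 + 313·437
1 = 313·4345 − 696·1954
1 = −696·10644 + 1705·4345
So 4345·1705 ≡ 1 (mod 10644).

1705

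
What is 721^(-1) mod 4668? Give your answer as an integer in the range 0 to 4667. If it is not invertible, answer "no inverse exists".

gcd(4668, 721) by repeated division:
4668 = 6*721 + 342
721 = 2*342 + 37
342 = 9*37 + 9
37 = 4*9 + 1
9 = 9*1 + 0
The gcd is 1. Working backward:
1 = 37 − 4·9
1 = −4·342 + 37·37
1 = 37·721 − 78·342
1 = −78·4668 + 505·721
So 721·505 ≡ 1 (mod 4668).

505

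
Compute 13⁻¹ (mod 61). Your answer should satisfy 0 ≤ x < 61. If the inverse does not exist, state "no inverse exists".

Apply the Euclidean algorithm to 61 and 13:
61 = 4·13 + 9
13 = 1·9 + 4
9 = 2·4 + 1
4 = 4·1 + 0
The gcd is 1. Working backward:
1 = 9 − 2·4
1 = −2·13 + 3·9
1 = 3·61 − 14·13
Thus 13·(-14) ≡ 1 (mod 61); reducing, -14 mod 61 = 47.

47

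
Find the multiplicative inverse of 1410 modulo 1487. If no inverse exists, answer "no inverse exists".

Run Euclid on (1487, 1410):
1487 = 1*1410 + 77
1410 = 18*77 + 24
77 = 3*24 + 5
24 = 4*5 + 4
5 = 1*4 + 1
4 = 4*1 + 0
gcd = 1, so the inverse exists. Back-substitute:
1 = 5 − 4
1 = −24 + 5·5
1 = 5·77 − 16·24
1 = −16·1410 + 293·77
1 = 293·1487 − 309·1410
So 1410·(-309) ≡ 1 (mod 1487), and -309 ≡ 1178 (mod 1487).

1178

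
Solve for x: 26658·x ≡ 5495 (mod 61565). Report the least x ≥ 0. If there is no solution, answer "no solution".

First find gcd(26658, 61565):
61565 = 2·26658 + 8249
26658 = 3·8249 + 1911
8249 = 4·1911 + 605
1911 = 3·605 + 96
605 = 6·96 + 29
96 = 3·29 + 9
29 = 3·9 + 2
9 = 4·2 + 1
2 = 2·1 + 0
gcd = 1, so a unique solution mod 61565 exists.
Back-substitute for the Bézout coefficients:
1 = 9 − 4·2
1 = −4·29 + 13·9
1 = 13·96 − 43·29
1 = −43·605 + 271·96
1 = 271·1911 − 856·605
1 = −856·8249 + 3695·1911
1 = 3695·26658 − 11941·8249
1 = −11941·61565 + 27577·26658
So 26658·(27577) ≡ 1 (mod 61565), giving 26658⁻¹ ≡ 27577.
x ≡ 26658⁻¹·5495 ≡ 27577·5495 ≡ 24150 (mod 61565).

24150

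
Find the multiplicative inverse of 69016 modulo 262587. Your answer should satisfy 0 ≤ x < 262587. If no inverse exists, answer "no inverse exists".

64882

Extended Euclidean algorithm:
262587 = 3·69016 + 55539
69016 = 1·55539 + 13477
55539 = 4·13477 + 1631
13477 = 8·1631 + 429
1631 = 3·429 + 344
429 = 1·344 + 85
344 = 4·85 + 4
85 = 21·4 + 1
4 = 4·1 + 0
gcd = 1, so the inverse exists. Back-substitute:
1 = 85 − 21·4
1 = −21·344 + 85·85
1 = 85·429 − 106·344
1 = −106·1631 + 403·429
1 = 403·13477 − 3330·1631
1 = −3330·55539 + 13723·13477
1 = 13723·69016 − 17053·55539
1 = −17053·262587 + 64882·69016
So 69016·64882 ≡ 1 (mod 262587).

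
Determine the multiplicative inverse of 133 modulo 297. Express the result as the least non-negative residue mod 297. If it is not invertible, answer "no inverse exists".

67

Run Euclid on (297, 133):
297 = 2×133 + 31
133 = 4×31 + 9
31 = 3×9 + 4
9 = 2×4 + 1
4 = 4×1 + 0
The gcd is 1. Working backward:
1 = 9 − 2·4
1 = −2·31 + 7·9
1 = 7·133 − 30·31
1 = −30·297 + 67·133
So 133·67 ≡ 1 (mod 297).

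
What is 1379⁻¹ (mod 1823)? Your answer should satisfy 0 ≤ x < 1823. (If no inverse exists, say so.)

Run Euclid on (1823, 1379):
1823 = 1*1379 + 444
1379 = 3*444 + 47
444 = 9*47 + 21
47 = 2*21 + 5
21 = 4*5 + 1
5 = 5*1 + 0
gcd = 1, so the inverse exists. Back-substitute:
1 = 21 − 4·5
1 = −4·47 + 9·21
1 = 9·444 − 85·47
1 = −85·1379 + 264·444
1 = 264·1823 − 349·1379
Hence 1379⁻¹ ≡ -349 ≡ 1474 (mod 1823).

1474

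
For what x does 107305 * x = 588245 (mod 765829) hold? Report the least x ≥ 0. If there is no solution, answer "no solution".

574743

First find gcd(107305, 765829):
765829 = 7×107305 + 14694
107305 = 7×14694 + 4447
14694 = 3×4447 + 1353
4447 = 3×1353 + 388
1353 = 3×388 + 189
388 = 2×189 + 10
189 = 18×10 + 9
10 = 1×9 + 1
9 = 9×1 + 0
gcd = 1, so a unique solution mod 765829 exists.
Back-substitute for the Bézout coefficients:
1 = 10 − 9
1 = −189 + 19·10
1 = 19·388 − 39·189
1 = −39·1353 + 136·388
1 = 136·4447 − 447·1353
1 = −447·14694 + 1477·4447
1 = 1477·107305 − 10786·14694
1 = −10786·765829 + 76979·107305
So 107305·(76979) ≡ 1 (mod 765829), giving 107305⁻¹ ≡ 76979.
x ≡ 107305⁻¹·588245 ≡ 76979·588245 ≡ 574743 (mod 765829).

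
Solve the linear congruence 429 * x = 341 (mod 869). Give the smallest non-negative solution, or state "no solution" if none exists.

17

First find gcd(429, 869):
869 = 2*429 + 11
429 = 39*11 + 0
gcd = 11 and 11 | 341, so solutions exist. Divide through by 11: 39x ≡ 31 (mod 79).
Now find 39⁻¹ mod 79:
79 = 2*39 + 1
39 = 39*1 + 0
Back-substitute:
1 = 79 − 2·39
So 39·(-2) ≡ 1 (mod 79), i.e. 39⁻¹ ≡ 77.
Then x ≡ 77·31 ≡ 17 (mod 79); the smallest non-negative solution is x = 17.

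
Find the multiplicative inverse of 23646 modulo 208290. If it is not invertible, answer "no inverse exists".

Euclidean algorithm on 208290, 23646:
208290 = 8*23646 + 19122
23646 = 1*19122 + 4524
19122 = 4*4524 + 1026
4524 = 4*1026 + 420
1026 = 2*420 + 186
420 = 2*186 + 48
186 = 3*48 + 42
48 = 1*42 + 6
42 = 7*6 + 0
gcd(23646, 208290) = 6 ≠ 1, so 23646 has no multiplicative inverse modulo 208290.

no inverse exists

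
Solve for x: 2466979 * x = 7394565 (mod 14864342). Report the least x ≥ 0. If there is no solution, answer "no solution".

618677

First find gcd(2466979, 14864342):
14864342 = 6*2466979 + 62468
2466979 = 39*62468 + 30727
62468 = 2*30727 + 1014
30727 = 30*1014 + 307
1014 = 3*307 + 93
307 = 3*93 + 28
93 = 3*28 + 9
28 = 3*9 + 1
9 = 9*1 + 0
gcd = 1, so a unique solution mod 14864342 exists.
Back-substitute for the Bézout coefficients:
1 = 28 − 3·9
1 = −3·93 + 10·28
1 = 10·307 − 33·93
1 = −33·1014 + 109·307
1 = 109·30727 − 3303·1014
1 = −3303·62468 + 6715·30727
1 = 6715·2466979 − 265188·62468
1 = −265188·14864342 + 1597843·2466979
So 2466979·(1597843) ≡ 1 (mod 14864342), giving 2466979⁻¹ ≡ 1597843.
x ≡ 2466979⁻¹·7394565 ≡ 1597843·7394565 ≡ 618677 (mod 14864342).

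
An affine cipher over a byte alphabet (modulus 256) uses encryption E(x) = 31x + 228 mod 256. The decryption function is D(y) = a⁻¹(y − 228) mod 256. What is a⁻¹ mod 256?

223

Extended Euclidean algorithm:
256 = 8·31 + 8
31 = 3·8 + 7
8 = 1·7 + 1
7 = 7·1 + 0
gcd = 1, so the inverse exists. Back-substitute:
1 = 8 − 7
1 = −31 + 4·8
1 = 4·256 − 33·31
Thus 31·(-33) ≡ 1 (mod 256); reducing, -33 mod 256 = 223.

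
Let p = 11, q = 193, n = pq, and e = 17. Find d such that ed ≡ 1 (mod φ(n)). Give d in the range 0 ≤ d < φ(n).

φ(n) = (p−1)(q−1) = 10·192 = 1920.
Need d with 17·d ≡ 1 (mod 1920). Apply the extended Euclidean algorithm:
1920 = 112*17 + 16
17 = 1*16 + 1
16 = 16*1 + 0
Back-substitute:
1 = 17 − 16
1 = −1920 + 113·17
So 17·113 ≡ 1 (mod 1920), hence d = 113.

113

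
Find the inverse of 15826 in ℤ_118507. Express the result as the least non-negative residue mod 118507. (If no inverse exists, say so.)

3467

Extended Euclidean algorithm:
118507 = 7*15826 + 7725
15826 = 2*7725 + 376
7725 = 20*376 + 205
376 = 1*205 + 171
205 = 1*171 + 34
171 = 5*34 + 1
34 = 34*1 + 0
Since gcd(15826, 118507) = 1, back-substitute to write 1 as a combination:
1 = 171 − 5·34
1 = −5·205 + 6·171
1 = 6·376 − 11·205
1 = −11·7725 + 226·376
1 = 226·15826 − 463·7725
1 = −463·118507 + 3467·15826
So 15826·3467 ≡ 1 (mod 118507).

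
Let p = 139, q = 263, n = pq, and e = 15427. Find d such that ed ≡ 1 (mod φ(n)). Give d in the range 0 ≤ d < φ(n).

33967

φ(n) = (p−1)(q−1) = 138·262 = 36156.
Need d with 15427·d ≡ 1 (mod 36156). Apply the extended Euclidean algorithm:
36156 = 2×15427 + 5302
15427 = 2×5302 + 4823
5302 = 1×4823 + 479
4823 = 10×479 + 33
479 = 14×33 + 17
33 = 1×17 + 16
17 = 1×16 + 1
16 = 16×1 + 0
Back-substitute:
1 = 17 − 16
1 = −33 + 2·17
1 = 2·479 − 29·33
1 = −29·4823 + 292·479
1 = 292·5302 − 321·4823
1 = −321·15427 + 934·5302
1 = 934·36156 − 2189·15427
So 15427·(-2189) ≡ 1 (mod 36156), hence d ≡ -2189 ≡ 33967 (mod 36156).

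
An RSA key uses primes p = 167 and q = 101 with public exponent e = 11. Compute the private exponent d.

15091

φ(n) = (p−1)(q−1) = 166·100 = 16600.
Need d with 11·d ≡ 1 (mod 16600). Apply the extended Euclidean algorithm:
16600 = 1509×11 + 1
11 = 11×1 + 0
Back-substitute:
1 = 16600 − 1509·11
So 11·(-1509) ≡ 1 (mod 16600), hence d ≡ -1509 ≡ 15091 (mod 16600).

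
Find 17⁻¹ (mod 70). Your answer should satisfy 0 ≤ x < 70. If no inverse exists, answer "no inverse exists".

gcd(70, 17) by repeated division:
70 = 4·17 + 2
17 = 8·2 + 1
2 = 2·1 + 0
The gcd is 1. Working backward:
1 = 17 − 8·2
1 = −8·70 + 33·17
So 17·33 ≡ 1 (mod 70).

33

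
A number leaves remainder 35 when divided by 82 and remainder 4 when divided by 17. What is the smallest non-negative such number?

Write x = 35 + 82·k. Then 82·k ≡ 4 − 35 ≡ 3 (mod 17).
Need 82⁻¹ mod 17. Extended Euclid on (17, 14):
17 = 1*14 + 3
14 = 4*3 + 2
3 = 1*2 + 1
2 = 2*1 + 0
Back-substitute:
1 = 3 − 2
1 = −14 + 5·3
1 = 5·17 − 6·14
82⁻¹ ≡ 11 (mod 17), so k ≡ 11·3 ≡ 16 (mod 17).
x = 35 + 82·16 = 1347.

1347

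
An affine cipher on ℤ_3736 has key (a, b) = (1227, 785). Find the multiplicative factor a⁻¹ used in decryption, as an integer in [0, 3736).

Extended Euclidean algorithm:
3736 = 3·1227 + 55
1227 = 22·55 + 17
55 = 3·17 + 4
17 = 4·4 + 1
4 = 4·1 + 0
The gcd is 1. Working backward:
1 = 17 − 4·4
1 = −4·55 + 13·17
1 = 13·1227 − 290·55
1 = −290·3736 + 883·1227
So 1227·883 ≡ 1 (mod 3736).

883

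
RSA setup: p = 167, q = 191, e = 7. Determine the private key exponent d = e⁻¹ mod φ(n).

18023

φ(n) = (p−1)(q−1) = 166·190 = 31540.
Need d with 7·d ≡ 1 (mod 31540). Apply the extended Euclidean algorithm:
31540 = 4505*7 + 5
7 = 1*5 + 2
5 = 2*2 + 1
2 = 2*1 + 0
Back-substitute:
1 = 5 − 2·2
1 = −2·7 + 3·5
1 = 3·31540 − 13517·7
So 7·(-13517) ≡ 1 (mod 31540), hence d ≡ -13517 ≡ 18023 (mod 31540).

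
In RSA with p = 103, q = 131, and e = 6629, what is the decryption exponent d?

φ(n) = (p−1)(q−1) = 102·130 = 13260.
Need d with 6629·d ≡ 1 (mod 13260). Apply the extended Euclidean algorithm:
13260 = 2·6629 + 2
6629 = 3314·2 + 1
2 = 2·1 + 0
Back-substitute:
1 = 6629 − 3314·2
1 = −3314·13260 + 6629·6629
So 6629·6629 ≡ 1 (mod 13260), hence d = 6629.

6629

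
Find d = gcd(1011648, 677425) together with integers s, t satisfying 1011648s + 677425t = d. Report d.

1

Euclidean algorithm:
1011648 = 1×677425 + 334223
677425 = 2×334223 + 8979
334223 = 37×8979 + 2000
8979 = 4×2000 + 979
2000 = 2×979 + 42
979 = 23×42 + 13
42 = 3×13 + 3
13 = 4×3 + 1
3 = 3×1 + 0
gcd(1011648, 677425) = 1.
Working backward:
1 = 13 − 4·3
1 = −4·42 + 13·13
1 = 13·979 − 303·42
1 = −303·2000 + 619·979
1 = 619·8979 − 2779·2000
1 = −2779·334223 + 103442·8979
1 = 103442·677425 − 209663·334223
1 = −209663·1011648 + 313105·677425
So 1 = (-209663)·1011648 + (313105)·677425.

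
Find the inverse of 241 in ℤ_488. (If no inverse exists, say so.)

81

Apply the Euclidean algorithm to 488 and 241:
488 = 2*241 + 6
241 = 40*6 + 1
6 = 6*1 + 0
gcd = 1, so the inverse exists. Back-substitute:
1 = 241 − 40·6
1 = −40·488 + 81·241
So 241·81 ≡ 1 (mod 488).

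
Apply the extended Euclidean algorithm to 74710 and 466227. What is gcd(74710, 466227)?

Euclidean algorithm:
466227 = 6×74710 + 17967
74710 = 4×17967 + 2842
17967 = 6×2842 + 915
2842 = 3×915 + 97
915 = 9×97 + 42
97 = 2×42 + 13
42 = 3×13 + 3
13 = 4×3 + 1
3 = 3×1 + 0
gcd(74710, 466227) = 1.
Express as a combination:
1 = 13 − 4·3
1 = −4·42 + 13·13
1 = 13·97 − 30·42
1 = −30·915 + 283·97
1 = 283·2842 − 879·915
1 = −879·17967 + 5557·2842
1 = 5557·74710 − 23107·17967
1 = −23107·466227 + 144199·74710
So 1 = (-23107)·466227 + (144199)·74710.

1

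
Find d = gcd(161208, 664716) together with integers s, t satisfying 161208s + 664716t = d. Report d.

Apply Euclid's algorithm to 664716 and 161208:
664716 = 4*161208 + 19884
161208 = 8*19884 + 2136
19884 = 9*2136 + 660
2136 = 3*660 + 156
660 = 4*156 + 36
156 = 4*36 + 12
36 = 3*12 + 0
gcd(161208, 664716) = 12.
Working backward:
12 = 156 − 4·36
12 = −4·660 + 17·156
12 = 17·2136 − 55·660
12 = −55·19884 + 512·2136
12 = 512·161208 − 4151·19884
12 = −4151·664716 + 17116·161208
So 12 = (-4151)·664716 + (17116)·161208.

12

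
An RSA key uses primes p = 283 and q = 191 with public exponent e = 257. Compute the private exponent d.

φ(n) = (p−1)(q−1) = 282·190 = 53580.
Need d with 257·d ≡ 1 (mod 53580). Apply the extended Euclidean algorithm:
53580 = 208*257 + 124
257 = 2*124 + 9
124 = 13*9 + 7
9 = 1*7 + 2
7 = 3*2 + 1
2 = 2*1 + 0
Back-substitute:
1 = 7 − 3·2
1 = −3·9 + 4·7
1 = 4·124 − 55·9
1 = −55·257 + 114·124
1 = 114·53580 − 23767·257
So 257·(-23767) ≡ 1 (mod 53580), hence d ≡ -23767 ≡ 29813 (mod 53580).

29813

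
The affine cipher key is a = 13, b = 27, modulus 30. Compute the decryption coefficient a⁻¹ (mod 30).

Apply the Euclidean algorithm to 30 and 13:
30 = 2*13 + 4
13 = 3*4 + 1
4 = 4*1 + 0
Since gcd(13, 30) = 1, back-substitute to write 1 as a combination:
1 = 13 − 3·4
1 = −3·30 + 7·13
So 13·7 ≡ 1 (mod 30).

7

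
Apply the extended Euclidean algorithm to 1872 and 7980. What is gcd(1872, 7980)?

12

Apply Euclid's algorithm to 7980 and 1872:
7980 = 4×1872 + 492
1872 = 3×492 + 396
492 = 1×396 + 96
396 = 4×96 + 12
96 = 8×12 + 0
gcd(1872, 7980) = 12.
Working backward:
12 = 396 − 4·96
12 = −4·492 + 5·396
12 = 5·1872 − 19·492
12 = −19·7980 + 81·1872
So 12 = (-19)·7980 + (81)·1872.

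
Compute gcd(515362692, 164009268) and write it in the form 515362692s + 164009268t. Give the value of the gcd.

12

Euclidean algorithm:
515362692 = 3·164009268 + 23334888
164009268 = 7·23334888 + 665052
23334888 = 35·665052 + 58068
665052 = 11·58068 + 26304
58068 = 2·26304 + 5460
26304 = 4·5460 + 4464
5460 = 1·4464 + 996
4464 = 4·996 + 480
996 = 2·480 + 36
480 = 13·36 + 12
36 = 3·12 + 0
gcd(515362692, 164009268) = 12.
Express as a combination:
12 = 480 − 13·36
12 = −13·996 + 27·480
12 = 27·4464 − 121·996
12 = −121·5460 + 148·4464
12 = 148·26304 − 713·5460
12 = −713·58068 + 1574·26304
12 = 1574·665052 − 18027·58068
12 = −18027·23334888 + 632519·665052
12 = 632519·164009268 − 4445660·23334888
12 = −4445660·515362692 + 13969499·164009268
So 12 = (-4445660)·515362692 + (13969499)·164009268.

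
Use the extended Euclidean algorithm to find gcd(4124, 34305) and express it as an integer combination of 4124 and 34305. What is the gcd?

Apply Euclid's algorithm to 34305 and 4124:
34305 = 8·4124 + 1313
4124 = 3·1313 + 185
1313 = 7·185 + 18
185 = 10·18 + 5
18 = 3·5 + 3
5 = 1·3 + 2
3 = 1·2 + 1
2 = 2·1 + 0
gcd(4124, 34305) = 1.
Express as a combination:
1 = 3 − 2
1 = −5 + 2·3
1 = 2·18 − 7·5
1 = −7·185 + 72·18
1 = 72·1313 − 511·185
1 = −511·4124 + 1605·1313
1 = 1605·34305 − 13351·4124
So 1 = (1605)·34305 + (-13351)·4124.

1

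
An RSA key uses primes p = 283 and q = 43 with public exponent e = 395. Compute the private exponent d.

1979

φ(n) = (p−1)(q−1) = 282·42 = 11844.
Need d with 395·d ≡ 1 (mod 11844). Apply the extended Euclidean algorithm:
11844 = 29×395 + 389
395 = 1×389 + 6
389 = 64×6 + 5
6 = 1×5 + 1
5 = 5×1 + 0
Back-substitute:
1 = 6 − 5
1 = −389 + 65·6
1 = 65·395 − 66·389
1 = −66·11844 + 1979·395
So 395·1979 ≡ 1 (mod 11844), hence d = 1979.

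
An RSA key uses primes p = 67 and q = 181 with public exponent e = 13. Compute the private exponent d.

φ(n) = (p−1)(q−1) = 66·180 = 11880.
Need d with 13·d ≡ 1 (mod 11880). Apply the extended Euclidean algorithm:
11880 = 913·13 + 11
13 = 1·11 + 2
11 = 5·2 + 1
2 = 2·1 + 0
Back-substitute:
1 = 11 − 5·2
1 = −5·13 + 6·11
1 = 6·11880 − 5483·13
So 13·(-5483) ≡ 1 (mod 11880), hence d ≡ -5483 ≡ 6397 (mod 11880).

6397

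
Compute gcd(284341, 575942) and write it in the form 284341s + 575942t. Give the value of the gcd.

Euclidean algorithm:
575942 = 2*284341 + 7260
284341 = 39*7260 + 1201
7260 = 6*1201 + 54
1201 = 22*54 + 13
54 = 4*13 + 2
13 = 6*2 + 1
2 = 2*1 + 0
gcd(284341, 575942) = 1.
Back-substituting:
1 = 13 − 6·2
1 = −6·54 + 25·13
1 = 25·1201 − 556·54
1 = −556·7260 + 3361·1201
1 = 3361·284341 − 131635·7260
1 = −131635·575942 + 266631·284341
So 1 = (-131635)·575942 + (266631)·284341.

1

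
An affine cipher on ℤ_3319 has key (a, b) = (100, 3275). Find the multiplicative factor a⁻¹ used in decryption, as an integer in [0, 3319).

697

Extended Euclidean algorithm:
3319 = 33×100 + 19
100 = 5×19 + 5
19 = 3×5 + 4
5 = 1×4 + 1
4 = 4×1 + 0
Since gcd(100, 3319) = 1, back-substitute to write 1 as a combination:
1 = 5 − 4
1 = −19 + 4·5
1 = 4·100 − 21·19
1 = −21·3319 + 697·100
So 100·697 ≡ 1 (mod 3319).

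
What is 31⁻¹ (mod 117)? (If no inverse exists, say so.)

Extended Euclidean algorithm:
117 = 3·31 + 24
31 = 1·24 + 7
24 = 3·7 + 3
7 = 2·3 + 1
3 = 3·1 + 0
gcd = 1, so the inverse exists. Back-substitute:
1 = 7 − 2·3
1 = −2·24 + 7·7
1 = 7·31 − 9·24
1 = −9·117 + 34·31
So 31·34 ≡ 1 (mod 117).

34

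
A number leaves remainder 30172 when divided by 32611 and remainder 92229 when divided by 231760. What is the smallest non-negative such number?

Write x = 30172 + 32611·k. Then 32611·k ≡ 92229 − 30172 ≡ 62057 (mod 231760).
Need 32611⁻¹ mod 231760. Extended Euclid on (231760, 32611):
231760 = 7×32611 + 3483
32611 = 9×3483 + 1264
3483 = 2×1264 + 955
1264 = 1×955 + 309
955 = 3×309 + 28
309 = 11×28 + 1
28 = 28×1 + 0
Back-substitute:
1 = 309 − 11·28
1 = −11·955 + 34·309
1 = 34·1264 − 45·955
1 = −45·3483 + 124·1264
1 = 124·32611 − 1161·3483
1 = −1161·231760 + 8251·32611
32611⁻¹ ≡ 8251 (mod 231760), so k ≡ 8251·62057 ≡ 74467 (mod 231760).
x = 30172 + 32611·74467 = 2428473509.

2428473509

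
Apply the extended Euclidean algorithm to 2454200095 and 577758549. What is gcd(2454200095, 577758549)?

Euclidean algorithm:
2454200095 = 4·577758549 + 143165899
577758549 = 4·143165899 + 5094953
143165899 = 28·5094953 + 507215
5094953 = 10·507215 + 22803
507215 = 22·22803 + 5549
22803 = 4·5549 + 607
5549 = 9·607 + 86
607 = 7·86 + 5
86 = 17·5 + 1
5 = 5·1 + 0
gcd(2454200095, 577758549) = 1.
Back-substituting:
1 = 86 − 17·5
1 = −17·607 + 120·86
1 = 120·5549 − 1097·607
1 = −1097·22803 + 4508·5549
1 = 4508·507215 − 100273·22803
1 = −100273·5094953 + 1007238·507215
1 = 1007238·143165899 − 28302937·5094953
1 = −28302937·577758549 + 114218986·143165899
1 = 114218986·2454200095 − 485178881·577758549
So 1 = (114218986)·2454200095 + (-485178881)·577758549.

1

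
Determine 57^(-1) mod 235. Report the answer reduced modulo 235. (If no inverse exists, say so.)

33

Extended Euclidean algorithm:
235 = 4*57 + 7
57 = 8*7 + 1
7 = 7*1 + 0
The gcd is 1. Working backward:
1 = 57 − 8·7
1 = −8·235 + 33·57
So 57·33 ≡ 1 (mod 235).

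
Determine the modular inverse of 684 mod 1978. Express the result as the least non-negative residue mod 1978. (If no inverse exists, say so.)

Compute gcd(684, 1978):
1978 = 2·684 + 610
684 = 1·610 + 74
610 = 8·74 + 18
74 = 4·18 + 2
18 = 9·2 + 0
gcd(684, 1978) = 2 ≠ 1, so 684 has no multiplicative inverse modulo 1978.

no inverse exists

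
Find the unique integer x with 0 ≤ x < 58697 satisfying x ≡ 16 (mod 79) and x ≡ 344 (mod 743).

36751

Write x = 16 + 79·k. Then 79·k ≡ 344 − 16 ≡ 328 (mod 743).
Need 79⁻¹ mod 743. Extended Euclid on (743, 79):
743 = 9×79 + 32
79 = 2×32 + 15
32 = 2×15 + 2
15 = 7×2 + 1
2 = 2×1 + 0
Back-substitute:
1 = 15 − 7·2
1 = −7·32 + 15·15
1 = 15·79 − 37·32
1 = −37·743 + 348·79
79⁻¹ ≡ 348 (mod 743), so k ≡ 348·328 ≡ 465 (mod 743).
x = 16 + 79·465 = 36751.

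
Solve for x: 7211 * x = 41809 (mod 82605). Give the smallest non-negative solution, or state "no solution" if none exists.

First find gcd(7211, 82605):
82605 = 11·7211 + 3284
7211 = 2·3284 + 643
3284 = 5·643 + 69
643 = 9·69 + 22
69 = 3·22 + 3
22 = 7·3 + 1
3 = 3·1 + 0
gcd = 1, so a unique solution mod 82605 exists.
Back-substitute for the Bézout coefficients:
1 = 22 − 7·3
1 = −7·69 + 22·22
1 = 22·643 − 205·69
1 = −205·3284 + 1047·643
1 = 1047·7211 − 2299·3284
1 = −2299·82605 + 26336·7211
So 7211·(26336) ≡ 1 (mod 82605), giving 7211⁻¹ ≡ 26336.
x ≡ 7211⁻¹·41809 ≡ 26336·41809 ≡ 39779 (mod 82605).

39779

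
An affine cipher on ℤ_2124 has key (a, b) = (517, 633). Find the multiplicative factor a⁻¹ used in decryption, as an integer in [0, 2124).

493

gcd(2124, 517) by repeated division:
2124 = 4*517 + 56
517 = 9*56 + 13
56 = 4*13 + 4
13 = 3*4 + 1
4 = 4*1 + 0
The gcd is 1. Working backward:
1 = 13 − 3·4
1 = −3·56 + 13·13
1 = 13·517 − 120·56
1 = −120·2124 + 493·517
So 517·493 ≡ 1 (mod 2124).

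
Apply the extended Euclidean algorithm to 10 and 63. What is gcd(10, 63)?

Euclidean algorithm:
63 = 6*10 + 3
10 = 3*3 + 1
3 = 3*1 + 0
gcd(10, 63) = 1.
Back-substituting:
1 = 10 − 3·3
1 = −3·63 + 19·10
So 1 = (-3)·63 + (19)·10.

1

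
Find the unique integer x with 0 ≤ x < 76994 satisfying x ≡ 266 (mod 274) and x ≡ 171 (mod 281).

36982

Write x = 266 + 274·k. Then 274·k ≡ 171 − 266 ≡ 186 (mod 281).
Need 274⁻¹ mod 281. Extended Euclid on (281, 274):
281 = 1·274 + 7
274 = 39·7 + 1
7 = 7·1 + 0
Back-substitute:
1 = 274 − 39·7
1 = −39·281 + 40·274
274⁻¹ ≡ 40 (mod 281), so k ≡ 40·186 ≡ 134 (mod 281).
x = 266 + 274·134 = 36982.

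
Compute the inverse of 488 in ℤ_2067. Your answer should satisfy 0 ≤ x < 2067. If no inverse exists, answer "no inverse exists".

665

Run Euclid on (2067, 488):
2067 = 4·488 + 115
488 = 4·115 + 28
115 = 4·28 + 3
28 = 9·3 + 1
3 = 3·1 + 0
gcd = 1, so the inverse exists. Back-substitute:
1 = 28 − 9·3
1 = −9·115 + 37·28
1 = 37·488 − 157·115
1 = −157·2067 + 665·488
So 488·665 ≡ 1 (mod 2067).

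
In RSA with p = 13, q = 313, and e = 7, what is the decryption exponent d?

535

φ(n) = (p−1)(q−1) = 12·312 = 3744.
Need d with 7·d ≡ 1 (mod 3744). Apply the extended Euclidean algorithm:
3744 = 534*7 + 6
7 = 1*6 + 1
6 = 6*1 + 0
Back-substitute:
1 = 7 − 6
1 = −3744 + 535·7
So 7·535 ≡ 1 (mod 3744), hence d = 535.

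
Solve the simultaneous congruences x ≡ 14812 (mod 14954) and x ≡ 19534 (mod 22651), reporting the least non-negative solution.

142720834

Write x = 14812 + 14954·k. Then 14954·k ≡ 19534 − 14812 ≡ 4722 (mod 22651).
Need 14954⁻¹ mod 22651. Extended Euclid on (22651, 14954):
22651 = 1*14954 + 7697
14954 = 1*7697 + 7257
7697 = 1*7257 + 440
7257 = 16*440 + 217
440 = 2*217 + 6
217 = 36*6 + 1
6 = 6*1 + 0
Back-substitute:
1 = 217 − 36·6
1 = −36·440 + 73·217
1 = 73·7257 − 1204·440
1 = −1204·7697 + 1277·7257
1 = 1277·14954 − 2481·7697
1 = −2481·22651 + 3758·14954
14954⁻¹ ≡ 3758 (mod 22651), so k ≡ 3758·4722 ≡ 9543 (mod 22651).
x = 14812 + 14954·9543 = 142720834.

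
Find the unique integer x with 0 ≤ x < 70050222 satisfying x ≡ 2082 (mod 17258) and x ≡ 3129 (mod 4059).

Write x = 2082 + 17258·k. Then 17258·k ≡ 3129 − 2082 ≡ 1047 (mod 4059).
Need 17258⁻¹ mod 4059. Extended Euclid on (4059, 1022):
4059 = 3×1022 + 993
1022 = 1×993 + 29
993 = 34×29 + 7
29 = 4×7 + 1
7 = 7×1 + 0
Back-substitute:
1 = 29 − 4·7
1 = −4·993 + 137·29
1 = 137·1022 − 141·993
1 = −141·4059 + 560·1022
17258⁻¹ ≡ 560 (mod 4059), so k ≡ 560·1047 ≡ 1824 (mod 4059).
x = 2082 + 17258·1824 = 31480674.

31480674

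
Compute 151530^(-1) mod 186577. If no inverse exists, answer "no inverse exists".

8406

gcd(186577, 151530) by repeated division:
186577 = 1·151530 + 35047
151530 = 4·35047 + 11342
35047 = 3·11342 + 1021
11342 = 11·1021 + 111
1021 = 9·111 + 22
111 = 5·22 + 1
22 = 22·1 + 0
Since gcd(151530, 186577) = 1, back-substitute to write 1 as a combination:
1 = 111 − 5·22
1 = −5·1021 + 46·111
1 = 46·11342 − 511·1021
1 = −511·35047 + 1579·11342
1 = 1579·151530 − 6827·35047
1 = −6827·186577 + 8406·151530
So 151530·8406 ≡ 1 (mod 186577).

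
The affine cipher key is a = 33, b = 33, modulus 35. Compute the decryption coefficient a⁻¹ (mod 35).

Run Euclid on (35, 33):
35 = 1×33 + 2
33 = 16×2 + 1
2 = 2×1 + 0
gcd = 1, so the inverse exists. Back-substitute:
1 = 33 − 16·2
1 = −16·35 + 17·33
So 33·17 ≡ 1 (mod 35).

17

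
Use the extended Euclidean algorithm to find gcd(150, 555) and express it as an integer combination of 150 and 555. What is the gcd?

15

Apply Euclid's algorithm to 555 and 150:
555 = 3*150 + 105
150 = 1*105 + 45
105 = 2*45 + 15
45 = 3*15 + 0
gcd(150, 555) = 15.
Express as a combination:
15 = 105 − 2·45
15 = −2·150 + 3·105
15 = 3·555 − 11·150
So 15 = (3)·555 + (-11)·150.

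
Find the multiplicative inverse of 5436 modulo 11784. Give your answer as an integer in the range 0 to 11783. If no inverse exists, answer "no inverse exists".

Compute gcd(5436, 11784):
11784 = 2×5436 + 912
5436 = 5×912 + 876
912 = 1×876 + 36
876 = 24×36 + 12
36 = 3×12 + 0
gcd(5436, 11784) = 12 ≠ 1, so 5436 has no multiplicative inverse modulo 11784.

no inverse exists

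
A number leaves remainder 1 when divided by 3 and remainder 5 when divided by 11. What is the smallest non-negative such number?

Write x = 1 + 3·k. Then 3·k ≡ 5 − 1 ≡ 4 (mod 11).
Need 3⁻¹ mod 11. Extended Euclid on (11, 3):
11 = 3·3 + 2
3 = 1·2 + 1
2 = 2·1 + 0
Back-substitute:
1 = 3 − 2
1 = −11 + 4·3
3⁻¹ ≡ 4 (mod 11), so k ≡ 4·4 ≡ 5 (mod 11).
x = 1 + 3·5 = 16.

16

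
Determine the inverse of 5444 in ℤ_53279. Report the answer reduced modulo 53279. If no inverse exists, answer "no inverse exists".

Apply the Euclidean algorithm to 53279 and 5444:
53279 = 9·5444 + 4283
5444 = 1·4283 + 1161
4283 = 3·1161 + 800
1161 = 1·800 + 361
800 = 2·361 + 78
361 = 4·78 + 49
78 = 1·49 + 29
49 = 1·29 + 20
29 = 1·20 + 9
20 = 2·9 + 2
9 = 4·2 + 1
2 = 2·1 + 0
gcd = 1, so the inverse exists. Back-substitute:
1 = 9 − 4·2
1 = −4·20 + 9·9
1 = 9·29 − 13·20
1 = −13·49 + 22·29
1 = 22·78 − 35·49
1 = −35·361 + 162·78
1 = 162·800 − 359·361
1 = −359·1161 + 521·800
1 = 521·4283 − 1922·1161
1 = −1922·5444 + 2443·4283
1 = 2443·53279 − 23909·5444
Hence 5444⁻¹ ≡ -23909 ≡ 29370 (mod 53279).

29370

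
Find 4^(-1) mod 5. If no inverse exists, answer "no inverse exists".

4

Extended Euclidean algorithm:
5 = 1*4 + 1
4 = 4*1 + 0
gcd = 1, so the inverse exists. Back-substitute:
1 = 5 − 4
Thus 4·(-1) ≡ 1 (mod 5); reducing, -1 mod 5 = 4.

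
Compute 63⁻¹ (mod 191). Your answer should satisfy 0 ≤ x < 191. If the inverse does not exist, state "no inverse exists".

Run Euclid on (191, 63):
191 = 3×63 + 2
63 = 31×2 + 1
2 = 2×1 + 0
gcd = 1, so the inverse exists. Back-substitute:
1 = 63 − 31·2
1 = −31·191 + 94·63
So 63·94 ≡ 1 (mod 191).

94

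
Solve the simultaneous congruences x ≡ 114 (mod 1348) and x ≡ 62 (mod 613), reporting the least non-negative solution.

Write x = 114 + 1348·k. Then 1348·k ≡ 62 − 114 ≡ 561 (mod 613).
Need 1348⁻¹ mod 613. Extended Euclid on (613, 122):
613 = 5*122 + 3
122 = 40*3 + 2
3 = 1*2 + 1
2 = 2*1 + 0
Back-substitute:
1 = 3 − 2
1 = −122 + 41·3
1 = 41·613 − 206·122
1348⁻¹ ≡ 407 (mod 613), so k ≡ 407·561 ≡ 291 (mod 613).
x = 114 + 1348·291 = 392382.

392382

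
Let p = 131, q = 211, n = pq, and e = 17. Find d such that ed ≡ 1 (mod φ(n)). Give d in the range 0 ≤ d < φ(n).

14453

φ(n) = (p−1)(q−1) = 130·210 = 27300.
Need d with 17·d ≡ 1 (mod 27300). Apply the extended Euclidean algorithm:
27300 = 1605*17 + 15
17 = 1*15 + 2
15 = 7*2 + 1
2 = 2*1 + 0
Back-substitute:
1 = 15 − 7·2
1 = −7·17 + 8·15
1 = 8·27300 − 12847·17
So 17·(-12847) ≡ 1 (mod 27300), hence d ≡ -12847 ≡ 14453 (mod 27300).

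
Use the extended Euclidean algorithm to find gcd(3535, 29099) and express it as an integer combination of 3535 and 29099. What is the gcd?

7

Repeated division:
29099 = 8*3535 + 819
3535 = 4*819 + 259
819 = 3*259 + 42
259 = 6*42 + 7
42 = 6*7 + 0
gcd(3535, 29099) = 7.
Back-substituting:
7 = 259 − 6·42
7 = −6·819 + 19·259
7 = 19·3535 − 82·819
7 = −82·29099 + 675·3535
So 7 = (-82)·29099 + (675)·3535.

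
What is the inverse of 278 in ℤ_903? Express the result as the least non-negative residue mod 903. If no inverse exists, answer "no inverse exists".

Run Euclid on (903, 278):
903 = 3*278 + 69
278 = 4*69 + 2
69 = 34*2 + 1
2 = 2*1 + 0
The gcd is 1. Working backward:
1 = 69 − 34·2
1 = −34·278 + 137·69
1 = 137·903 − 445·278
So 278·(-445) ≡ 1 (mod 903), and -445 ≡ 458 (mod 903).

458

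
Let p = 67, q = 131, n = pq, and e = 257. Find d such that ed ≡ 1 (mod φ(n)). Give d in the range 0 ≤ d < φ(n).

4073

φ(n) = (p−1)(q−1) = 66·130 = 8580.
Need d with 257·d ≡ 1 (mod 8580). Apply the extended Euclidean algorithm:
8580 = 33·257 + 99
257 = 2·99 + 59
99 = 1·59 + 40
59 = 1·40 + 19
40 = 2·19 + 2
19 = 9·2 + 1
2 = 2·1 + 0
Back-substitute:
1 = 19 − 9·2
1 = −9·40 + 19·19
1 = 19·59 − 28·40
1 = −28·99 + 47·59
1 = 47·257 − 122·99
1 = −122·8580 + 4073·257
So 257·4073 ≡ 1 (mod 8580), hence d = 4073.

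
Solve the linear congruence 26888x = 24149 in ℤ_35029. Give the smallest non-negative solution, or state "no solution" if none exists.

15685

First find gcd(26888, 35029):
35029 = 1*26888 + 8141
26888 = 3*8141 + 2465
8141 = 3*2465 + 746
2465 = 3*746 + 227
746 = 3*227 + 65
227 = 3*65 + 32
65 = 2*32 + 1
32 = 32*1 + 0
gcd = 1, so a unique solution mod 35029 exists.
Back-substitute for the Bézout coefficients:
1 = 65 − 2·32
1 = −2·227 + 7·65
1 = 7·746 − 23·227
1 = −23·2465 + 76·746
1 = 76·8141 − 251·2465
1 = −251·26888 + 829·8141
1 = 829·35029 − 1080·26888
So 26888·(-1080) ≡ 1 (mod 35029), giving 26888⁻¹ ≡ 33949.
x ≡ 26888⁻¹·24149 ≡ 33949·24149 ≡ 15685 (mod 35029).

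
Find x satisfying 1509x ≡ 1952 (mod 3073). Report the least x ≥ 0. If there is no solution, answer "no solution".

376

First find gcd(1509, 3073):
3073 = 2×1509 + 55
1509 = 27×55 + 24
55 = 2×24 + 7
24 = 3×7 + 3
7 = 2×3 + 1
3 = 3×1 + 0
gcd = 1, so a unique solution mod 3073 exists.
Back-substitute for the Bézout coefficients:
1 = 7 − 2·3
1 = −2·24 + 7·7
1 = 7·55 − 16·24
1 = −16·1509 + 439·55
1 = 439·3073 − 894·1509
So 1509·(-894) ≡ 1 (mod 3073), giving 1509⁻¹ ≡ 2179.
x ≡ 1509⁻¹·1952 ≡ 2179·1952 ≡ 376 (mod 3073).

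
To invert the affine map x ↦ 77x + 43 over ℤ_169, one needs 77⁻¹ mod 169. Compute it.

gcd(169, 77) by repeated division:
169 = 2·77 + 15
77 = 5·15 + 2
15 = 7·2 + 1
2 = 2·1 + 0
gcd = 1, so the inverse exists. Back-substitute:
1 = 15 − 7·2
1 = −7·77 + 36·15
1 = 36·169 − 79·77
Hence 77⁻¹ ≡ -79 ≡ 90 (mod 169).

90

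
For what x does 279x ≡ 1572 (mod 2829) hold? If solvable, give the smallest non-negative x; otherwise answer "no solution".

First find gcd(279, 2829):
2829 = 10*279 + 39
279 = 7*39 + 6
39 = 6*6 + 3
6 = 2*3 + 0
gcd = 3 and 3 | 1572, so solutions exist. Divide through by 3: 93x ≡ 524 (mod 943).
Now find 93⁻¹ mod 943:
943 = 10·93 + 13
93 = 7·13 + 2
13 = 6·2 + 1
2 = 2·1 + 0
Back-substitute:
1 = 13 − 6·2
1 = −6·93 + 43·13
1 = 43·943 − 436·93
So 93·(-436) ≡ 1 (mod 943), i.e. 93⁻¹ ≡ 507.
Then x ≡ 507·524 ≡ 685 (mod 943); the smallest non-negative solution is x = 685.

685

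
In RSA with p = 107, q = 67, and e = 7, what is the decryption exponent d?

1999

φ(n) = (p−1)(q−1) = 106·66 = 6996.
Need d with 7·d ≡ 1 (mod 6996). Apply the extended Euclidean algorithm:
6996 = 999·7 + 3
7 = 2·3 + 1
3 = 3·1 + 0
Back-substitute:
1 = 7 − 2·3
1 = −2·6996 + 1999·7
So 7·1999 ≡ 1 (mod 6996), hence d = 1999.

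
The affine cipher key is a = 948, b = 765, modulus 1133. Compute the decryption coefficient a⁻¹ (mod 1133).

1084

Apply the Euclidean algorithm to 1133 and 948:
1133 = 1*948 + 185
948 = 5*185 + 23
185 = 8*23 + 1
23 = 23*1 + 0
gcd = 1, so the inverse exists. Back-substitute:
1 = 185 − 8·23
1 = −8·948 + 41·185
1 = 41·1133 − 49·948
So 948·(-49) ≡ 1 (mod 1133), and -49 ≡ 1084 (mod 1133).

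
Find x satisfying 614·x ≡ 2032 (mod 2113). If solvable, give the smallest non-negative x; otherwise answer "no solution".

1841

First find gcd(614, 2113):
2113 = 3×614 + 271
614 = 2×271 + 72
271 = 3×72 + 55
72 = 1×55 + 17
55 = 3×17 + 4
17 = 4×4 + 1
4 = 4×1 + 0
gcd = 1, so a unique solution mod 2113 exists.
Back-substitute for the Bézout coefficients:
1 = 17 − 4·4
1 = −4·55 + 13·17
1 = 13·72 − 17·55
1 = −17·271 + 64·72
1 = 64·614 − 145·271
1 = −145·2113 + 499·614
So 614·(499) ≡ 1 (mod 2113), giving 614⁻¹ ≡ 499.
x ≡ 614⁻¹·2032 ≡ 499·2032 ≡ 1841 (mod 2113).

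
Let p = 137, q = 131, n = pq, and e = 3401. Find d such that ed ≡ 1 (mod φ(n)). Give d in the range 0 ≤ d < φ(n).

φ(n) = (p−1)(q−1) = 136·130 = 17680.
Need d with 3401·d ≡ 1 (mod 17680). Apply the extended Euclidean algorithm:
17680 = 5×3401 + 675
3401 = 5×675 + 26
675 = 25×26 + 25
26 = 1×25 + 1
25 = 25×1 + 0
Back-substitute:
1 = 26 − 25
1 = −675 + 26·26
1 = 26·3401 − 131·675
1 = −131·17680 + 681·3401
So 3401·681 ≡ 1 (mod 17680), hence d = 681.

681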